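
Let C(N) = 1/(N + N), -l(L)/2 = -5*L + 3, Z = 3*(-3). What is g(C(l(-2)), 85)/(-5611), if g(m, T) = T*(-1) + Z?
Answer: 94/5611 ≈ 0.016753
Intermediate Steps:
Z = -9
l(L) = -6 + 10*L (l(L) = -2*(-5*L + 3) = -2*(3 - 5*L) = -6 + 10*L)
C(N) = 1/(2*N)
g(m, T) = -9 - T (g(m, T) = T*(-1) - 9 = -T - 9 = -9 - T)
g(C(l(-2)), 85)/(-5611) = (-9 - 1*85)/(-5611) = (-9 - 85)*(-1/5611) = -94*(-1/5611) = 94/5611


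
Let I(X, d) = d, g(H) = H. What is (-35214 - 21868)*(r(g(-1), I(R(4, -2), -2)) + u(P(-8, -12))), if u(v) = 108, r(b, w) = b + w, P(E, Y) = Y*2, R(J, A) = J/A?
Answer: -5993610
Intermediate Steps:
P(E, Y) = 2*Y
(-35214 - 21868)*(r(g(-1), I(R(4, -2), -2)) + u(P(-8, -12))) = (-35214 - 21868)*((-1 - 2) + 108) = -57082*(-3 + 108) = -57082*105 = -5993610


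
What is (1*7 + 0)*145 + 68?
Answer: 1083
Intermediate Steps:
(1*7 + 0)*145 + 68 = (7 + 0)*145 + 68 = 7*145 + 68 = 1015 + 68 = 1083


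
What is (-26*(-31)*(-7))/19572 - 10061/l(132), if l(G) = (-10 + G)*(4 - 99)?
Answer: 2348627/4050705 ≈ 0.57981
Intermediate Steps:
l(G) = 950 - 95*G (l(G) = (-10 + G)*(-95) = 950 - 95*G)
(-26*(-31)*(-7))/19572 - 10061/l(132) = (-26*(-31)*(-7))/19572 - 10061/(950 - 95*132) = (806*(-7))*(1/19572) - 10061/(950 - 12540) = -5642*1/19572 - 10061/(-11590) = -403/1398 - 10061*(-1/11590) = -403/1398 + 10061/11590 = 2348627/4050705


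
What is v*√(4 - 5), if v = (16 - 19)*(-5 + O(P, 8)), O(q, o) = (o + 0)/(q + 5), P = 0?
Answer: 51*I/5 ≈ 10.2*I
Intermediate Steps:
O(q, o) = o/(5 + q)
v = 51/5 (v = (16 - 19)*(-5 + 8/(5 + 0)) = -3*(-5 + 8/5) = -3*(-17/5) = 51/5 ≈ 10.200)
v*√(4 - 5) = 51*√(4 - 5)/5 = 51*√(-1)/5 = 51*I/5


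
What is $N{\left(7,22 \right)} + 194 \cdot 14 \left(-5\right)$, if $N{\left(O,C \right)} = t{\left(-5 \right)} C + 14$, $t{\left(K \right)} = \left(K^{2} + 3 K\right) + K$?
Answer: $-13456$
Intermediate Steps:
$t{\left(K \right)} = K^{2} + 4 K$
$N{\left(O,C \right)} = 14 + 5 C$ ($N{\left(O,C \right)} = - 5 \left(4 - 5\right) C + 14 = \left(-5\right) \left(-1\right) C + 14 = 5 C + 14 = 14 + 5 C$)
$N{\left(7,22 \right)} + 194 \cdot 14 \left(-5\right) = \left(14 + 5 \cdot 22\right) + 194 \cdot 14 \left(-5\right) = \left(14 + 110\right) + 194 \left(-70\right) = 124 - 13580 = -13456$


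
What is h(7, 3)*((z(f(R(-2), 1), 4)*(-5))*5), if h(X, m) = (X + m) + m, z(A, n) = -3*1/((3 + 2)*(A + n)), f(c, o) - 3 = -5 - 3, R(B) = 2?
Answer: -195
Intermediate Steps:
f(c, o) = -5 (f(c, o) = 3 + (-5 - 3) = 3 - 8 = -5)
z(A, n) = -3/(5*A + 5*n) (z(A, n) = -3*1/(5*(A + n)) = -3/(5*A + 5*n))
h(X, m) = X + 2*m
h(7, 3)*((z(f(R(-2), 1), 4)*(-5))*5) = (7 + 2*3)*((-3/(5*(-5) + 5*4)*(-5))*5) = (7 + 6)*((-3/(-25 + 20)*(-5))*5) = 13*((-3/(-5)*(-5))*5) = 13*((-3*(-1/5)*(-5))*5) = 13*(((3/5)*(-5))*5) = 13*(-3*5) = 13*(-15) = -195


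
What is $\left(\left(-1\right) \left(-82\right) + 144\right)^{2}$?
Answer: $51076$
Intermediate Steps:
$\left(\left(-1\right) \left(-82\right) + 144\right)^{2} = \left(82 + 144\right)^{2} = 226^{2} = 51076$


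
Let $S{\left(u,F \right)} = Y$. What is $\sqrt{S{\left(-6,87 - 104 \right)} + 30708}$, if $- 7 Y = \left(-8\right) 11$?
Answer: $\frac{2 \sqrt{376327}}{7} \approx 175.27$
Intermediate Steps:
$Y = \frac{88}{7}$ ($Y = - \frac{\left(-8\right) 11}{7} = \left(- \frac{1}{7}\right) \left(-88\right) = \frac{88}{7} \approx 12.571$)
$S{\left(u,F \right)} = \frac{88}{7}$
$\sqrt{S{\left(-6,87 - 104 \right)} + 30708} = \sqrt{\frac{88}{7} + 30708} = \sqrt{\frac{215044}{7}} = \frac{2 \sqrt{376327}}{7}$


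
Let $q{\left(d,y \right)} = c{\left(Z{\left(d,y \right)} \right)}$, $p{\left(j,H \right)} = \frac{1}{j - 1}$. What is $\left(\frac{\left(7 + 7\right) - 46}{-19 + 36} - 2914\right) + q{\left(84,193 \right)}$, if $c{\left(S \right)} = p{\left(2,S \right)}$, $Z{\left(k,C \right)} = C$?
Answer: $- \frac{49553}{17} \approx -2914.9$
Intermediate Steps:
$p{\left(j,H \right)} = \frac{1}{-1 + j}$
$c{\left(S \right)} = 1$ ($c{\left(S \right)} = \frac{1}{-1 + 2} = 1^{-1} = 1$)
$q{\left(d,y \right)} = 1$
$\left(\frac{\left(7 + 7\right) - 46}{-19 + 36} - 2914\right) + q{\left(84,193 \right)} = \left(\frac{\left(7 + 7\right) - 46}{-19 + 36} - 2914\right) + 1 = \left(\frac{14 - 46}{17} - 2914\right) + 1 = \left(\left(-32\right) \frac{1}{17} - 2914\right) + 1 = \left(- \frac{32}{17} - 2914\right) + 1 = - \frac{49570}{17} + 1 = - \frac{49553}{17}$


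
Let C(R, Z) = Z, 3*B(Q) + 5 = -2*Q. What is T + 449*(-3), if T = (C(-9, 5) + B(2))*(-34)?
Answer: -1415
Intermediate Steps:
B(Q) = -5/3 - 2*Q/3 (B(Q) = -5/3 + (-2*Q)/3 = -5/3 - 2*Q/3)
T = -68 (T = (5 + (-5/3 - 2/3*2))*(-34) = (5 + (-5/3 - 4/3))*(-34) = (5 - 3)*(-34) = 2*(-34) = -68)
T + 449*(-3) = -68 + 449*(-3) = -68 - 1347 = -1415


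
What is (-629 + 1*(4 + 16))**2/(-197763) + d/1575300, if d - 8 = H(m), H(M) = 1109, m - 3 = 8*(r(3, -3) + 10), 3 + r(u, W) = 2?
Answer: -194675979343/103845351300 ≈ -1.8747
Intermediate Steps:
r(u, W) = -1 (r(u, W) = -3 + 2 = -1)
m = 75 (m = 3 + 8*(-1 + 10) = 3 + 8*9 = 3 + 72 = 75)
d = 1117 (d = 8 + 1109 = 1117)
(-629 + 1*(4 + 16))**2/(-197763) + d/1575300 = (-629 + 1*(4 + 16))**2/(-197763) + 1117/1575300 = (-629 + 1*20)**2*(-1/197763) + 1117*(1/1575300) = (-629 + 20)**2*(-1/197763) + 1117/1575300 = (-609)**2*(-1/197763) + 1117/1575300 = 370881*(-1/197763) + 1117/1575300 = -123627/65921 + 1117/1575300 = -194675979343/103845351300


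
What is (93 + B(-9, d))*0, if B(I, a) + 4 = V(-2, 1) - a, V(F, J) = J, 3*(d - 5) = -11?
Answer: 0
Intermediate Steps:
d = 4/3 (d = 5 + (⅓)*(-11) = 5 - 11/3 = 4/3 ≈ 1.3333)
B(I, a) = -3 - a (B(I, a) = -4 + (1 - a) = -3 - a)
(93 + B(-9, d))*0 = (93 + (-3 - 1*4/3))*0 = (93 + (-3 - 4/3))*0 = (93 - 13/3)*0 = (266/3)*0 = 0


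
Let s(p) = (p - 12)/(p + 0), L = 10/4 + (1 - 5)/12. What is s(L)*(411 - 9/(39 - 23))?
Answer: -387453/208 ≈ -1862.8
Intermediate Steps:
L = 13/6 (L = 10*(¼) - 4*1/12 = 5/2 - ⅓ = 13/6 ≈ 2.1667)
s(p) = (-12 + p)/p
s(L)*(411 - 9/(39 - 23)) = ((-12 + 13/6)/(13/6))*(411 - 9/(39 - 23)) = ((6/13)*(-59/6))*(411 - 9/16) = -59*(411 - 9*1/16)/13 = -59*(411 - 9/16)/13 = -59/13*6567/16 = -387453/208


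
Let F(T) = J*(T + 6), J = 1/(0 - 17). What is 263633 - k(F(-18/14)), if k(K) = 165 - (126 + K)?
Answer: 31367653/119 ≈ 2.6359e+5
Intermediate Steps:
J = -1/17 (J = 1/(-17) = -1/17 ≈ -0.058824)
F(T) = -6/17 - T/17 (F(T) = -(T + 6)/17 = -(6 + T)/17 = -6/17 - T/17)
k(K) = 39 - K (k(K) = 165 + (-126 - K) = 39 - K)
263633 - k(F(-18/14)) = 263633 - (39 - (-6/17 - (-18)/(17*14))) = 263633 - (39 - (-6/17 - 1/17*(-9/7))) = 263633 - (39 - (-6/17 + 9/119)) = 263633 - (39 - 1*(-33/119)) = 263633 - (39 + 33/119) = 263633 - 1*4674/119 = 263633 - 4674/119 = 31367653/119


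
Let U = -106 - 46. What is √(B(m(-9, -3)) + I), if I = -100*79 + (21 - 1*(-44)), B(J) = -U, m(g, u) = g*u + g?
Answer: I*√7683 ≈ 87.653*I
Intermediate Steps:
U = -152
m(g, u) = g + g*u
B(J) = 152 (B(J) = -1*(-152) = 152)
I = -7835 (I = -7900 + (21 + 44) = -7900 + 65 = -7835)
√(B(m(-9, -3)) + I) = √(152 - 7835) = √(-7683) = I*√7683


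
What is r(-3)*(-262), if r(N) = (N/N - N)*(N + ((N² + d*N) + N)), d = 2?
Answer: 3144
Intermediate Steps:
r(N) = (1 - N)*(N² + 4*N) (r(N) = (N/N - N)*(N + ((N² + 2*N) + N)) = (1 - N)*(N + (N² + 3*N)) = (1 - N)*(N² + 4*N))
r(-3)*(-262) = -3*(4 - 1*(-3)² - 3*(-3))*(-262) = -3*(4 - 1*9 + 9)*(-262) = -3*(4 - 9 + 9)*(-262) = -3*4*(-262) = -12*(-262) = 3144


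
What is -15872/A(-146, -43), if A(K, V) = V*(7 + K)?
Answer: -15872/5977 ≈ -2.6555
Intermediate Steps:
-15872/A(-146, -43) = -15872*(-1/(43*(7 - 146))) = -15872/((-43*(-139))) = -15872/5977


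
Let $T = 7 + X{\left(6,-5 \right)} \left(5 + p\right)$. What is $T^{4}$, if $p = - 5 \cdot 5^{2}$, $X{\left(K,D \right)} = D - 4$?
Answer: $1396105301761$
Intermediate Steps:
$X{\left(K,D \right)} = -4 + D$ ($X{\left(K,D \right)} = D - 4 = -4 + D$)
$p = -125$ ($p = \left(-5\right) 25 = -125$)
$T = 1087$ ($T = 7 + \left(-4 - 5\right) \left(5 - 125\right) = 7 - -1080 = 7 + 1080 = 1087$)
$T^{4} = 1087^{4} = 1396105301761$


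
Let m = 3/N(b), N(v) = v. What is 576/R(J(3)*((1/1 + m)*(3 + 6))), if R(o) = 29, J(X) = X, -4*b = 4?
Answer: 576/29 ≈ 19.862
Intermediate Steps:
b = -1 (b = -1/4*4 = -1)
m = -3 (m = 3/(-1) = 3*(-1) = -3)
576/R(J(3)*((1/1 + m)*(3 + 6))) = 576/29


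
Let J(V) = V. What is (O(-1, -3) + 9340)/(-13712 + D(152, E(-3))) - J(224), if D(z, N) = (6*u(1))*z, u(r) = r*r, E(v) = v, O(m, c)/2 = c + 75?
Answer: -719171/3200 ≈ -224.74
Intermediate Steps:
O(m, c) = 150 + 2*c (O(m, c) = 2*(c + 75) = 2*(75 + c) = 150 + 2*c)
u(r) = r**2
D(z, N) = 6*z (D(z, N) = (6*1**2)*z = (6*1)*z = 6*z)
(O(-1, -3) + 9340)/(-13712 + D(152, E(-3))) - J(224) = ((150 + 2*(-3)) + 9340)/(-13712 + 6*152) - 1*224 = ((150 - 6) + 9340)/(-13712 + 912) - 224 = (144 + 9340)/(-12800) - 224 = 9484*(-1/12800) - 224 = -2371/3200 - 224 = -719171/3200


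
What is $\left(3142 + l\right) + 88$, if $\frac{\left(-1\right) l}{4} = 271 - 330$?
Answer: $3466$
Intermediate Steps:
$l = 236$ ($l = - 4 \left(271 - 330\right) = \left(-4\right) \left(-59\right) = 236$)
$\left(3142 + l\right) + 88 = \left(3142 + 236\right) + 88 = 3378 + 88 = 3466$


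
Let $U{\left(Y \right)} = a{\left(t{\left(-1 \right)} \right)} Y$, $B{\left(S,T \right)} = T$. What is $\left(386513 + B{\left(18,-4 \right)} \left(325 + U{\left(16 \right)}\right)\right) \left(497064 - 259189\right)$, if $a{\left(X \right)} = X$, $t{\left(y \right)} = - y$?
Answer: $91617318375$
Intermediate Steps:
$U{\left(Y \right)} = Y$ ($U{\left(Y \right)} = \left(-1\right) \left(-1\right) Y = 1 Y = Y$)
$\left(386513 + B{\left(18,-4 \right)} \left(325 + U{\left(16 \right)}\right)\right) \left(497064 - 259189\right) = \left(386513 - 4 \left(325 + 16\right)\right) \left(497064 - 259189\right) = \left(386513 - 1364\right) 237875 = 385149 \cdot 237875 = 91617318375$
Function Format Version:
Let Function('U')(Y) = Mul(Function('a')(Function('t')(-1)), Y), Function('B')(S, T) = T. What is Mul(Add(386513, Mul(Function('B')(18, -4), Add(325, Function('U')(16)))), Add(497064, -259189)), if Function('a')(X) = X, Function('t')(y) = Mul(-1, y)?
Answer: 91617318375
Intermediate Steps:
Function('U')(Y) = Y (Function('U')(Y) = Mul(Mul(-1, -1), Y) = Mul(1, Y) = Y)
Mul(Add(386513, Mul(Function('B')(18, -4), Add(325, Function('U')(16)))), Add(497064, -259189)) = Mul(Add(386513, Mul(-4, Add(325, 16))), Add(497064, -259189)) = Mul(Add(386513, Mul(-4, 341)), 237875) = Mul(Add(386513, -1364), 237875) = Mul(385149, 237875) = 91617318375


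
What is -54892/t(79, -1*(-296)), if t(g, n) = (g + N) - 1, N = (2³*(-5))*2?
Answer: 27446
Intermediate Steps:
N = -80 (N = (8*(-5))*2 = -40*2 = -80)
t(g, n) = -81 + g (t(g, n) = (g - 80) - 1 = (-80 + g) - 1 = -81 + g)
-54892/t(79, -1*(-296)) = -54892/(-81 + 79) = -54892/(-2) = -54892*(-½) = 27446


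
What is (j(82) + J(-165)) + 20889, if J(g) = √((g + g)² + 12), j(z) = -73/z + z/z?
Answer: 1712907/82 + 4*√6807 ≈ 21219.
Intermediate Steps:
j(z) = 1 - 73/z (j(z) = -73/z + 1 = 1 - 73/z)
J(g) = √(12 + 4*g²) (J(g) = √((2*g)² + 12) = √(4*g² + 12) = √(12 + 4*g²))
(j(82) + J(-165)) + 20889 = ((-73 + 82)/82 + 2*√(3 + (-165)²)) + 20889 = ((1/82)*9 + 2*√(3 + 27225)) + 20889 = (9/82 + 2*√27228) + 20889 = (9/82 + 2*(2*√6807)) + 20889 = (9/82 + 4*√6807) + 20889 = 1712907/82 + 4*√6807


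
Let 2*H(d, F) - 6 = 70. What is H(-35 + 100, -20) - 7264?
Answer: -7226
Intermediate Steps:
H(d, F) = 38 (H(d, F) = 3 + (½)*70 = 3 + 35 = 38)
H(-35 + 100, -20) - 7264 = 38 - 7264 = -7226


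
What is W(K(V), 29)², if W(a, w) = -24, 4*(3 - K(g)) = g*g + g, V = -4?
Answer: 576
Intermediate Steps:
K(g) = 3 - g/4 - g²/4 (K(g) = 3 - (g*g + g)/4 = 3 - (g² + g)/4 = 3 - (g + g²)/4 = 3 + (-g/4 - g²/4) = 3 - g/4 - g²/4)
W(K(V), 29)² = (-24)² = 576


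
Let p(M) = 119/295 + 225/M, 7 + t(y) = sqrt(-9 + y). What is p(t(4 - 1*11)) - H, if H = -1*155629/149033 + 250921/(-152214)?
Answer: -1838642861901271/86996626252770 - 180*I/13 ≈ -21.135 - 13.846*I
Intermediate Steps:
t(y) = -7 + sqrt(-9 + y)
p(M) = 119/295 + 225/M (p(M) = 119*(1/295) + 225/M = 119/295 + 225/M)
H = -61084421999/22684909062 (H = -155629*1/149033 + 250921*(-1/152214) = -155629/149033 - 250921/152214 = -61084421999/22684909062 ≈ -2.6927)
p(t(4 - 1*11)) - H = (119/295 + 225/(-7 + sqrt(-9 + (4 - 1*11)))) - 1*(-61084421999/22684909062) = (119/295 + 225/(-7 + sqrt(-9 + (4 - 11)))) + 61084421999/22684909062 = (119/295 + 225/(-7 + sqrt(-9 - 7))) + 61084421999/22684909062 = (119/295 + 225/(-7 + sqrt(-16))) + 61084421999/22684909062 = (119/295 + 225/(-7 + 4*I)) + 61084421999/22684909062 = (119/295 + 225*((-7 - 4*I)/65)) + 61084421999/22684909062 = (119/295 + 45*(-7 - 4*I)/13) + 61084421999/22684909062 = 20719408668083/6692048173290 + 45*(-7 - 4*I)/13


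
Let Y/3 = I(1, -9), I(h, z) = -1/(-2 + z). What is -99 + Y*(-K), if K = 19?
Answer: -1146/11 ≈ -104.18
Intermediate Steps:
Y = 3/11 (Y = 3*(-1/(-2 - 9)) = 3*(-1/(-11)) = 3*(-1*(-1/11)) = 3*(1/11) = 3/11 ≈ 0.27273)
-99 + Y*(-K) = -99 + 3*(-1*19)/11 = -99 + (3/11)*(-19) = -99 - 57/11 = -1146/11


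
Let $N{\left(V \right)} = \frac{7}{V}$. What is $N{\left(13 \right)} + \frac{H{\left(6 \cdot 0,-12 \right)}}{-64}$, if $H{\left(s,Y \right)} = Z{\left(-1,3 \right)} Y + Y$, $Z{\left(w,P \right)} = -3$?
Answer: $\frac{17}{104} \approx 0.16346$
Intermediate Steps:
$H{\left(s,Y \right)} = - 2 Y$ ($H{\left(s,Y \right)} = - 3 Y + Y = - 2 Y$)
$N{\left(13 \right)} + \frac{H{\left(6 \cdot 0,-12 \right)}}{-64} = \frac{7}{13} + \frac{\left(-2\right) \left(-12\right)}{-64} = 7 \cdot \frac{1}{13} - \frac{3}{8} = \frac{7}{13} - \frac{3}{8} = \frac{17}{104}$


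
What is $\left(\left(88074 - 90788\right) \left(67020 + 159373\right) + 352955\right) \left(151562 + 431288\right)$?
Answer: $-357915156553950$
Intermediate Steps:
$\left(\left(88074 - 90788\right) \left(67020 + 159373\right) + 352955\right) \left(151562 + 431288\right) = \left(\left(-2714\right) 226393 + 352955\right) 582850 = \left(-614430602 + 352955\right) 582850 = \left(-614077647\right) 582850 = -357915156553950$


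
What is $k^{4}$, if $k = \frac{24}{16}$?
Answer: $\frac{81}{16} \approx 5.0625$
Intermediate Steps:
$k = \frac{3}{2}$ ($k = 24 \cdot \frac{1}{16} = \frac{3}{2} \approx 1.5$)
$k^{4} = \left(\frac{3}{2}\right)^{4} = \frac{81}{16}$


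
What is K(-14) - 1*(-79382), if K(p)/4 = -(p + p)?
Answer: 79494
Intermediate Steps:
K(p) = -8*p (K(p) = 4*(-(p + p)) = 4*(-2*p) = -8*p)
K(-14) - 1*(-79382) = -8*(-14) - 1*(-79382) = 112 + 79382 = 79494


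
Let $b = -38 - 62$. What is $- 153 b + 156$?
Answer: $15456$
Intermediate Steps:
$b = -100$ ($b = -38 - 62 = -100$)
$- 153 b + 156 = \left(-153\right) \left(-100\right) + 156 = 15300 + 156 = 15456$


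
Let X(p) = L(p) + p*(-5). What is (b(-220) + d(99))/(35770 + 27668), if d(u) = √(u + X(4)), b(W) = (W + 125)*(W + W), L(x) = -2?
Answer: 20900/31719 + √77/63438 ≈ 0.65905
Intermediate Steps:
X(p) = -2 - 5*p (X(p) = -2 + p*(-5) = -2 - 5*p)
b(W) = 2*W*(125 + W) (b(W) = (125 + W)*(2*W) = 2*W*(125 + W))
d(u) = √(-22 + u) (d(u) = √(u + (-2 - 5*4)) = √(u + (-2 - 20)) = √(u - 22) = √(-22 + u))
(b(-220) + d(99))/(35770 + 27668) = (2*(-220)*(125 - 220) + √(-22 + 99))/(35770 + 27668) = (2*(-220)*(-95) + √77)/63438 = (41800 + √77)*(1/63438) = 20900/31719 + √77/63438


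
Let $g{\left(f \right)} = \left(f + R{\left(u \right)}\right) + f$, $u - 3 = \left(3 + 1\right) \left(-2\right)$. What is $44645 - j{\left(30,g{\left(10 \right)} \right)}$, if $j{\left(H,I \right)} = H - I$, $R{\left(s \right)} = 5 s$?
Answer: $44610$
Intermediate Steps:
$u = -5$ ($u = 3 + \left(3 + 1\right) \left(-2\right) = 3 + 4 \left(-2\right) = 3 - 8 = -5$)
$g{\left(f \right)} = -25 + 2 f$ ($g{\left(f \right)} = \left(f + 5 \left(-5\right)\right) + f = \left(f - 25\right) + f = \left(-25 + f\right) + f = -25 + 2 f$)
$44645 - j{\left(30,g{\left(10 \right)} \right)} = 44645 - \left(30 - \left(-25 + 2 \cdot 10\right)\right) = 44645 - \left(30 - \left(-25 + 20\right)\right) = 44645 - \left(30 - -5\right) = 44645 - \left(30 + 5\right) = 44645 - 35 = 44610$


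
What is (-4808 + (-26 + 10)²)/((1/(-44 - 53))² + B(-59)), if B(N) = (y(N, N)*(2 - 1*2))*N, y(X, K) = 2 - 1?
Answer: -42829768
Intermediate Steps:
y(X, K) = 1
B(N) = 0 (B(N) = (1*(2 - 1*2))*N = (1*(2 - 2))*N = (1*0)*N = 0*N = 0)
(-4808 + (-26 + 10)²)/((1/(-44 - 53))² + B(-59)) = (-4808 + (-26 + 10)²)/((1/(-44 - 53))² + 0) = (-4808 + (-16)²)/((1/(-97))² + 0) = (-4808 + 256)/((-1/97)² + 0) = -4552/(1/9409 + 0) = -4552/1/9409 = -4552*9409 = -42829768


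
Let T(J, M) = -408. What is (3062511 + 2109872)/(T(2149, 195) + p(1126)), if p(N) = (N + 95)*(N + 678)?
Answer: 5172383/2202276 ≈ 2.3487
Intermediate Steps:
p(N) = (95 + N)*(678 + N)
(3062511 + 2109872)/(T(2149, 195) + p(1126)) = (3062511 + 2109872)/(-408 + (64410 + 1126² + 773*1126)) = 5172383/(-408 + (64410 + 1267876 + 870398)) = 5172383/(-408 + 2202684) = 5172383/2202276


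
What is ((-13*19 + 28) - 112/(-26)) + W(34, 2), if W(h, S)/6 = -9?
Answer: -3493/13 ≈ -268.69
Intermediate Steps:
W(h, S) = -54 (W(h, S) = 6*(-9) = -54)
((-13*19 + 28) - 112/(-26)) + W(34, 2) = ((-13*19 + 28) - 112/(-26)) - 54 = ((-247 + 28) - 1/26*(-112)) - 54 = (-219 + 56/13) - 54 = -2791/13 - 54 = -3493/13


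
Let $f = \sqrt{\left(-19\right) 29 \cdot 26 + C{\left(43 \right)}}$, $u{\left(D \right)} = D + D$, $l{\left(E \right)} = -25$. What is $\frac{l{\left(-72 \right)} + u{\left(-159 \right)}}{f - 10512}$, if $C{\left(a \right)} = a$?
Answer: $\frac{57232}{1754229} + \frac{1127 i \sqrt{3}}{5262687} \approx 0.032625 + 0.00037092 i$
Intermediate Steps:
$u{\left(D \right)} = 2 D$
$f = 69 i \sqrt{3}$ ($f = \sqrt{\left(-19\right) 29 \cdot 26 + 43} = \sqrt{\left(-551\right) 26 + 43} = \sqrt{-14326 + 43} = \sqrt{-14283} = 69 i \sqrt{3} \approx 119.51 i$)
$\frac{l{\left(-72 \right)} + u{\left(-159 \right)}}{f - 10512} = \frac{-25 + 2 \left(-159\right)}{69 i \sqrt{3} - 10512} = \frac{-25 - 318}{-10512 + 69 i \sqrt{3}} = - \frac{343}{-10512 + 69 i \sqrt{3}}$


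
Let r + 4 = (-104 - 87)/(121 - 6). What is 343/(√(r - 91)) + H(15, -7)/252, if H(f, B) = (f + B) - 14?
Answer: -1/42 - 49*I*√319585/794 ≈ -0.02381 - 34.887*I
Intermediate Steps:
H(f, B) = -14 + B + f (H(f, B) = (B + f) - 14 = -14 + B + f)
r = -651/115 (r = -4 + (-104 - 87)/(121 - 6) = -4 - 191/115 = -651/115 ≈ -5.6609)
343/(√(r - 91)) + H(15, -7)/252 = 343/(√(-651/115 - 91)) + (-14 - 7 + 15)/252 = 343/(√(-11116/115)) - 6*1/252 = 343/((2*I*√319585/115)) - 1/42 = 343*(-I*√319585/5558) - 1/42 = -49*I*√319585/794 - 1/42 = -1/42 - 49*I*√319585/794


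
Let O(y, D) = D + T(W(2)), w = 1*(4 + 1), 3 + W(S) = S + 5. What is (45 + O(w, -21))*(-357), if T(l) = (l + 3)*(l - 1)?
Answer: -16065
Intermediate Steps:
W(S) = 2 + S (W(S) = -3 + (S + 5) = -3 + (5 + S) = 2 + S)
w = 5 (w = 1*5 = 5)
T(l) = (-1 + l)*(3 + l) (T(l) = (3 + l)*(-1 + l) = (-1 + l)*(3 + l))
O(y, D) = 21 + D (O(y, D) = D + (-3 + (2 + 2)**2 + 2*(2 + 2)) = D + (-3 + 4**2 + 2*4) = D + (-3 + 16 + 8) = D + 21 = 21 + D)
(45 + O(w, -21))*(-357) = (45 + (21 - 21))*(-357) = (45 + 0)*(-357) = 45*(-357) = -16065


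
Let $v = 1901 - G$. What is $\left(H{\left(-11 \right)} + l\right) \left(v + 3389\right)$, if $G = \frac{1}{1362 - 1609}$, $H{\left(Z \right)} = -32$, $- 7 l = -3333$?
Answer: $\frac{4062315779}{1729} \approx 2.3495 \cdot 10^{6}$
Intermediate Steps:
$l = \frac{3333}{7}$ ($l = \left(- \frac{1}{7}\right) \left(-3333\right) = \frac{3333}{7} \approx 476.14$)
$G = - \frac{1}{247}$ ($G = \frac{1}{-247} = - \frac{1}{247} \approx -0.0040486$)
$v = \frac{469548}{247}$ ($v = 1901 - - \frac{1}{247} = 1901 + \frac{1}{247} = \frac{469548}{247} \approx 1901.0$)
$\left(H{\left(-11 \right)} + l\right) \left(v + 3389\right) = \left(-32 + \frac{3333}{7}\right) \left(\frac{469548}{247} + 3389\right) = \frac{3109}{7} \cdot \frac{1306631}{247} = \frac{4062315779}{1729}$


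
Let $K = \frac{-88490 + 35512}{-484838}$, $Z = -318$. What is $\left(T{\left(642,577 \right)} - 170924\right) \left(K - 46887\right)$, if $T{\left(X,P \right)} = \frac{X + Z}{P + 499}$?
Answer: $\frac{522603906514144900}{65210711} \approx 8.0141 \cdot 10^{9}$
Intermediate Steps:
$T{\left(X,P \right)} = \frac{-318 + X}{499 + P}$ ($T{\left(X,P \right)} = \frac{X - 318}{P + 499} = \frac{-318 + X}{499 + P}$)
$K = \frac{26489}{242419}$ ($K = \left(-52978\right) \left(- \frac{1}{484838}\right) = \frac{26489}{242419} \approx 0.10927$)
$\left(T{\left(642,577 \right)} - 170924\right) \left(K - 46887\right) = \left(\frac{-318 + 642}{499 + 577} - 170924\right) \left(\frac{26489}{242419} - 46887\right) = \left(\frac{1}{1076} \cdot 324 - 170924\right) \left(- \frac{11366273164}{242419}\right) = \left(\frac{81}{269} - 170924\right) \left(- \frac{11366273164}{242419}\right) = \left(- \frac{45978475}{269}\right) \left(- \frac{11366273164}{242419}\right) = \frac{522603906514144900}{65210711}$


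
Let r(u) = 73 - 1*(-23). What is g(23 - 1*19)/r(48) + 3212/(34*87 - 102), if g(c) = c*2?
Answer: 575/476 ≈ 1.2080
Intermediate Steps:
g(c) = 2*c
r(u) = 96 (r(u) = 73 + 23 = 96)
g(23 - 1*19)/r(48) + 3212/(34*87 - 102) = (2*(23 - 1*19))/96 + 3212/(34*87 - 102) = (2*(23 - 19))*(1/96) + 3212/(2958 - 102) = (2*4)*(1/96) + 3212/2856 = 8*(1/96) + 3212*(1/2856) = 1/12 + 803/714 = 575/476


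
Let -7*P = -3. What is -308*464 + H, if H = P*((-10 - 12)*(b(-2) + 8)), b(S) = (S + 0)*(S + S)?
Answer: -1001440/7 ≈ -1.4306e+5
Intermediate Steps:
P = 3/7 (P = -⅐*(-3) = 3/7 ≈ 0.42857)
b(S) = 2*S² (b(S) = S*(2*S) = 2*S²)
H = -1056/7 (H = 3*((-10 - 12)*(2*(-2)² + 8))/7 = 3*(-22*(2*4 + 8))/7 = 3*(-22*(8 + 8))/7 = 3*(-22*16)/7 = (3/7)*(-352) = -1056/7 ≈ -150.86)
-308*464 + H = -308*464 - 1056/7 = -142912 - 1056/7 = -1001440/7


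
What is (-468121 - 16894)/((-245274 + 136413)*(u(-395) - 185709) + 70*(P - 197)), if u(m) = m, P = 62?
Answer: -485015/20259458094 ≈ -2.3940e-5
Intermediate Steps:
(-468121 - 16894)/((-245274 + 136413)*(u(-395) - 185709) + 70*(P - 197)) = (-468121 - 16894)/((-245274 + 136413)*(-395 - 185709) + 70*(62 - 197)) = -485015/(-108861*(-186104) + 70*(-135)) = -485015/(20259467544 - 9450) = -485015/20259458094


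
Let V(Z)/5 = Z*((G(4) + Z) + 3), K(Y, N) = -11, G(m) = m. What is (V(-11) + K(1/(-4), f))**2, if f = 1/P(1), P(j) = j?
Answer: 43681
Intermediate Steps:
f = 1 (f = 1/1 = 1)
V(Z) = 5*Z*(7 + Z) (V(Z) = 5*(Z*((4 + Z) + 3)) = 5*(Z*(7 + Z)) = 5*Z*(7 + Z))
(V(-11) + K(1/(-4), f))**2 = (5*(-11)*(7 - 11) - 11)**2 = (5*(-11)*(-4) - 11)**2 = (220 - 11)**2 = 209**2 = 43681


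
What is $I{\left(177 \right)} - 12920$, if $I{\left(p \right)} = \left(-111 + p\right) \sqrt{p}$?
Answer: $-12920 + 66 \sqrt{177} \approx -12042.0$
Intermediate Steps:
$I{\left(p \right)} = \sqrt{p} \left(-111 + p\right)$
$I{\left(177 \right)} - 12920 = \sqrt{177} \left(-111 + 177\right) - 12920 = \sqrt{177} \cdot 66 - 12920 = 66 \sqrt{177} - 12920 = -12920 + 66 \sqrt{177}$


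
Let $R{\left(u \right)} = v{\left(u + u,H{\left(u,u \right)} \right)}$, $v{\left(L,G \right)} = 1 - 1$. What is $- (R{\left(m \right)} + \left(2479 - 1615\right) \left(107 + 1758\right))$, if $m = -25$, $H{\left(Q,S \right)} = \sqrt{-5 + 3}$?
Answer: $-1611360$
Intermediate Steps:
$H{\left(Q,S \right)} = i \sqrt{2}$ ($H{\left(Q,S \right)} = \sqrt{-2} = i \sqrt{2}$)
$v{\left(L,G \right)} = 0$
$R{\left(u \right)} = 0$
$- (R{\left(m \right)} + \left(2479 - 1615\right) \left(107 + 1758\right)) = - (0 + \left(2479 - 1615\right) \left(107 + 1758\right)) = - (0 + 864 \cdot 1865) = - (0 + 1611360) = \left(-1\right) 1611360 = -1611360$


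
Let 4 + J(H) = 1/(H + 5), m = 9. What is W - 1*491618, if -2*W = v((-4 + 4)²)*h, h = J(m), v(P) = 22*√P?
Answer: -491618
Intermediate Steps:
J(H) = -4 + 1/(5 + H) (J(H) = -4 + 1/(H + 5) = -4 + 1/(5 + H))
h = -55/14 (h = (-19 - 4*9)/(5 + 9) = (-19 - 36)/14 = (1/14)*(-55) = -55/14 ≈ -3.9286)
W = 0 (W = -22*√((-4 + 4)²)*(-55)/(2*14) = -22*√(0²)*(-55)/(2*14) = -22*√0*(-55)/(2*14) = -22*0*(-55)/(2*14) = -0*(-55)/14 = -½*0 = 0)
W - 1*491618 = 0 - 1*491618 = 0 - 491618 = -491618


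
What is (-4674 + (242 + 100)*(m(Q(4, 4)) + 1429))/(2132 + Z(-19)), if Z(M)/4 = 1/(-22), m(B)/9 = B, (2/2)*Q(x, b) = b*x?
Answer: 2933106/11725 ≈ 250.16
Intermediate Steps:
Q(x, b) = b*x
m(B) = 9*B
Z(M) = -2/11 (Z(M) = 4/(-22) = 4*(-1/22) = -2/11)
(-4674 + (242 + 100)*(m(Q(4, 4)) + 1429))/(2132 + Z(-19)) = (-4674 + (242 + 100)*(9*(4*4) + 1429))/(2132 - 2/11) = (-4674 + 342*(9*16 + 1429))/(23450/11) = (-4674 + 342*(144 + 1429))*(11/23450) = (-4674 + 342*1573)*(11/23450) = (-4674 + 537966)*(11/23450) = 533292*(11/23450) = 2933106/11725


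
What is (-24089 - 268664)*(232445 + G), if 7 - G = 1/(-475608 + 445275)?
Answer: -2064191600751301/30333 ≈ -6.8051e+10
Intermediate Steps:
G = 212332/30333 (G = 7 - 1/(-475608 + 445275) = 7 - 1/(-30333) = 7 - 1*(-1/30333) = 7 + 1/30333 = 212332/30333 ≈ 7.0000)
(-24089 - 268664)*(232445 + G) = (-24089 - 268664)*(232445 + 212332/30333) = -292753*7050966517/30333 = -2064191600751301/30333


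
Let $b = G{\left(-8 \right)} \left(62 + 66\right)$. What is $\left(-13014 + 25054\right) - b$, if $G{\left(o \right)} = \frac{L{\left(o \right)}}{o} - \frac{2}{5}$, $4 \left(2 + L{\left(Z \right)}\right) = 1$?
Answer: $\frac{60316}{5} \approx 12063.0$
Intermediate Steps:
$L{\left(Z \right)} = - \frac{7}{4}$ ($L{\left(Z \right)} = -2 + \frac{1}{4} \cdot 1 = -2 + \frac{1}{4} = - \frac{7}{4}$)
$G{\left(o \right)} = - \frac{2}{5} - \frac{7}{4 o}$ ($G{\left(o \right)} = - \frac{7}{4 o} - \frac{2}{5} = - \frac{2}{5} - \frac{7}{4 o}$)
$b = - \frac{116}{5}$ ($b = \frac{-35 - -64}{20 \left(-8\right)} \left(62 + 66\right) = \frac{1}{20} \left(- \frac{1}{8}\right) \left(-35 + 64\right) 128 = \frac{1}{20} \left(- \frac{1}{8}\right) 29 \cdot 128 = \left(- \frac{29}{160}\right) 128 = - \frac{116}{5} \approx -23.2$)
$\left(-13014 + 25054\right) - b = \left(-13014 + 25054\right) - - \frac{116}{5} = 12040 + \frac{116}{5} = \frac{60316}{5}$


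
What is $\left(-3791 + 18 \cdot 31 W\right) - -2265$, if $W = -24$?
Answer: $-14918$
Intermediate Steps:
$\left(-3791 + 18 \cdot 31 W\right) - -2265 = \left(-3791 + 18 \cdot 31 \left(-24\right)\right) - -2265 = \left(-3791 + 558 \left(-24\right)\right) + 2265 = \left(-3791 - 13392\right) + 2265 = -17183 + 2265 = -14918$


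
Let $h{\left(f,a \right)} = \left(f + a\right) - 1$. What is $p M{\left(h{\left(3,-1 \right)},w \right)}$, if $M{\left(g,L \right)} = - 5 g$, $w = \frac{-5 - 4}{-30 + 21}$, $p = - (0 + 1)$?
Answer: $5$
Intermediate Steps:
$p = -1$ ($p = \left(-1\right) 1 = -1$)
$h{\left(f,a \right)} = -1 + a + f$ ($h{\left(f,a \right)} = \left(a + f\right) - 1 = -1 + a + f$)
$w = 1$ ($w = - \frac{9}{-9} = \left(-9\right) \left(- \frac{1}{9}\right) = 1$)
$p M{\left(h{\left(3,-1 \right)},w \right)} = - \left(-5\right) \left(-1 - 1 + 3\right) = - \left(-5\right) 1 = \left(-1\right) \left(-5\right) = 5$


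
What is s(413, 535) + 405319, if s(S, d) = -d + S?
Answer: 405197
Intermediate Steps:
s(S, d) = S - d
s(413, 535) + 405319 = (413 - 1*535) + 405319 = (413 - 535) + 405319 = -122 + 405319 = 405197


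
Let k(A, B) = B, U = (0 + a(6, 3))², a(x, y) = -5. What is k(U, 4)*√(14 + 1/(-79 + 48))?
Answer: 4*√13423/31 ≈ 14.949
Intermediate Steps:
U = 25 (U = (0 - 5)² = (-5)² = 25)
k(U, 4)*√(14 + 1/(-79 + 48)) = 4*√(14 + 1/(-79 + 48)) = 4*√(14 + 1/(-31)) = 4*√(14 - 1/31) = 4*√(433/31) = 4*(√13423/31) = 4*√13423/31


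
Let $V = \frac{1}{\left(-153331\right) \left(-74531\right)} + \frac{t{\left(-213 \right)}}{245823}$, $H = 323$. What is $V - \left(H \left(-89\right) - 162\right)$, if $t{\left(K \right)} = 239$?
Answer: $\frac{81212431706366278129}{2809243798647303} \approx 28909.0$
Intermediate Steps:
$V = \frac{2731271395702}{2809243798647303}$ ($V = \frac{1}{\left(-153331\right) \left(-74531\right)} + \frac{239}{245823} = \left(- \frac{1}{153331}\right) \left(- \frac{1}{74531}\right) + 239 \cdot \frac{1}{245823} = \frac{1}{11427912761} + \frac{239}{245823} = \frac{2731271395702}{2809243798647303} \approx 0.00097224$)
$V - \left(H \left(-89\right) - 162\right) = \frac{2731271395702}{2809243798647303} - \left(323 \left(-89\right) - 162\right) = \frac{2731271395702}{2809243798647303} - \left(-28747 - 162\right) = \frac{2731271395702}{2809243798647303} - -28909 = \frac{2731271395702}{2809243798647303} + 28909 = \frac{81212431706366278129}{2809243798647303}$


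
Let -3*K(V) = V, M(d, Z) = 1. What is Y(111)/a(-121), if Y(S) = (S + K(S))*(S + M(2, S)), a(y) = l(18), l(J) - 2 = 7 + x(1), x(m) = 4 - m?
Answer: 2072/3 ≈ 690.67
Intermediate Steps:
K(V) = -V/3
l(J) = 12 (l(J) = 2 + (7 + (4 - 1*1)) = 2 + (7 + (4 - 1)) = 2 + (7 + 3) = 2 + 10 = 12)
a(y) = 12
Y(S) = 2*S*(1 + S)/3 (Y(S) = (S - S/3)*(S + 1) = (2*S/3)*(1 + S) = 2*S*(1 + S)/3)
Y(111)/a(-121) = ((2/3)*111*(1 + 111))/12 = ((2/3)*111*112)*(1/12) = 8288*(1/12) = 2072/3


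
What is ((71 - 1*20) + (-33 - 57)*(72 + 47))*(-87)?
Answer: 927333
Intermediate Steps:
((71 - 1*20) + (-33 - 57)*(72 + 47))*(-87) = ((71 - 20) - 90*119)*(-87) = (51 - 10710)*(-87) = -10659*(-87) = 927333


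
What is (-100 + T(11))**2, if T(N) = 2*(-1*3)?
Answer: 11236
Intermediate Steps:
T(N) = -6 (T(N) = 2*(-3) = -6)
(-100 + T(11))**2 = (-100 - 6)**2 = (-106)**2 = 11236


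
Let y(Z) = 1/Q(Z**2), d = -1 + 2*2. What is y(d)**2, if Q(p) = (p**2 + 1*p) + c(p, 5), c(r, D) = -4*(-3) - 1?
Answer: 1/10201 ≈ 9.8030e-5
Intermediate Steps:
c(r, D) = 11 (c(r, D) = 12 - 1 = 11)
d = 3 (d = -1 + 4 = 3)
Q(p) = 11 + p + p**2 (Q(p) = (p**2 + 1*p) + 11 = (p**2 + p) + 11 = (p + p**2) + 11 = 11 + p + p**2)
y(Z) = 1/(11 + Z**2 + Z**4) (y(Z) = 1/(11 + Z**2 + (Z**2)**2) = 1/(11 + Z**2 + Z**4))
y(d)**2 = (1/(11 + 3**2 + 3**4))**2 = (1/(11 + 9 + 81))**2 = (1/101)**2 = 1/10201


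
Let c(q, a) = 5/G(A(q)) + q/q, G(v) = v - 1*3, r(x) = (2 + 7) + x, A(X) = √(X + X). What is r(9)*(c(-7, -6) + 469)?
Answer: 194310/23 - 90*I*√14/23 ≈ 8448.3 - 14.641*I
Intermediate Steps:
A(X) = √2*√X (A(X) = √(2*X) = √2*√X)
r(x) = 9 + x
G(v) = -3 + v (G(v) = v - 3 = -3 + v)
c(q, a) = 1 + 5/(-3 + √2*√q) (c(q, a) = 5/(-3 + √2*√q) + q/q = 5/(-3 + √2*√q) + 1 = 1 + 5/(-3 + √2*√q))
r(9)*(c(-7, -6) + 469) = (9 + 9)*((2 + √2*√(-7))/(-3 + √2*√(-7)) + 469) = 18*((2 + √2*(I*√7))/(-3 + √2*(I*√7)) + 469) = 18*((2 + I*√14)/(-3 + I*√14) + 469) = 18*(469 + (2 + I*√14)/(-3 + I*√14)) = 8442 + 18*(2 + I*√14)/(-3 + I*√14)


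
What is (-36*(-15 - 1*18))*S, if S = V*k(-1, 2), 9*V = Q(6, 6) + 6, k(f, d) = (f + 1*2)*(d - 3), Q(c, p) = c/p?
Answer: -924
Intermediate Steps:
k(f, d) = (-3 + d)*(2 + f) (k(f, d) = (f + 2)*(-3 + d) = (2 + f)*(-3 + d) = (-3 + d)*(2 + f))
V = 7/9 (V = (6/6 + 6)/9 = (6*(⅙) + 6)/9 = (1 + 6)/9 = (⅑)*7 = 7/9 ≈ 0.77778)
S = -7/9 (S = 7*(-6 - 3*(-1) + 2*2 + 2*(-1))/9 = 7*(-6 + 3 + 4 - 2)/9 = (7/9)*(-1) = -7/9 ≈ -0.77778)
(-36*(-15 - 1*18))*S = -36*(-15 - 1*18)*(-7/9) = -36*(-15 - 18)*(-7/9) = -36*(-33)*(-7/9) = 1188*(-7/9) = -924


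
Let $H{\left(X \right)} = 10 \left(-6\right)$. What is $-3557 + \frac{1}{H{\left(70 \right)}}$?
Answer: $- \frac{213421}{60} \approx -3557.0$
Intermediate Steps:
$H{\left(X \right)} = -60$
$-3557 + \frac{1}{H{\left(70 \right)}} = -3557 + \frac{1}{-60} = -3557 - \frac{1}{60} = - \frac{213421}{60}$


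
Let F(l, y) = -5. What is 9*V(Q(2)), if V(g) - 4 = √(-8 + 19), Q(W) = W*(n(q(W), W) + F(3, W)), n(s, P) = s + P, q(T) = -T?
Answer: 36 + 9*√11 ≈ 65.850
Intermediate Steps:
n(s, P) = P + s
Q(W) = -5*W (Q(W) = W*((W - W) - 5) = W*(0 - 5) = W*(-5) = -5*W)
V(g) = 4 + √11 (V(g) = 4 + √(-8 + 19) = 4 + √11)
9*V(Q(2)) = 9*(4 + √11) = 36 + 9*√11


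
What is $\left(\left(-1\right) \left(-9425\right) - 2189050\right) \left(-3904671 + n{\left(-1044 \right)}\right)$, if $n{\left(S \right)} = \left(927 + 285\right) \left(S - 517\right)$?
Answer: $12634420813875$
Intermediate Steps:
$n{\left(S \right)} = -626604 + 1212 S$ ($n{\left(S \right)} = 1212 \left(-517 + S\right) = -626604 + 1212 S$)
$\left(\left(-1\right) \left(-9425\right) - 2189050\right) \left(-3904671 + n{\left(-1044 \right)}\right) = \left(\left(-1\right) \left(-9425\right) - 2189050\right) \left(-3904671 + \left(-626604 + 1212 \left(-1044\right)\right)\right) = \left(9425 - 2189050\right) \left(-3904671 - 1891932\right) = - 2179625 \left(-3904671 - 1891932\right) = \left(-2179625\right) \left(-5796603\right) = 12634420813875$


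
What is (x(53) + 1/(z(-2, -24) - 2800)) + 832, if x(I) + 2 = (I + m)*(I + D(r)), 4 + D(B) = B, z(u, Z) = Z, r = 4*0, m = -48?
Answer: 3035799/2824 ≈ 1075.0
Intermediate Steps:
r = 0
D(B) = -4 + B
x(I) = -2 + (-48 + I)*(-4 + I) (x(I) = -2 + (I - 48)*(I + (-4 + 0)) = -2 + (-48 + I)*(I - 4) = -2 + (-48 + I)*(-4 + I))
(x(53) + 1/(z(-2, -24) - 2800)) + 832 = ((190 + 53**2 - 52*53) + 1/(-24 - 2800)) + 832 = ((190 + 2809 - 2756) + 1/(-2824)) + 832 = (243 - 1/2824) + 832 = 686231/2824 + 832 = 3035799/2824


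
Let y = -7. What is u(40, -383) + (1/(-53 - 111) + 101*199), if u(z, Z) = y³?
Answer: 3239983/164 ≈ 19756.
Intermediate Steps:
u(z, Z) = -343 (u(z, Z) = (-7)³ = -343)
u(40, -383) + (1/(-53 - 111) + 101*199) = -343 + (1/(-53 - 111) + 101*199) = -343 + (1/(-164) + 20099) = -343 + (-1/164 + 20099) = -343 + 3296235/164 = 3239983/164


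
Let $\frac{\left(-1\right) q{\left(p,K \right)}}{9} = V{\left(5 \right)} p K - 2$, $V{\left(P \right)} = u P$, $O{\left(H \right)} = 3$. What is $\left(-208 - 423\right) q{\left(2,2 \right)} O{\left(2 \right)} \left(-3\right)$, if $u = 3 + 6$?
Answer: $-9097758$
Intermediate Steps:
$u = 9$
$V{\left(P \right)} = 9 P$
$q{\left(p,K \right)} = 18 - 405 K p$ ($q{\left(p,K \right)} = - 9 \left(9 \cdot 5 p K - 2\right) = - 9 \left(45 p K - 2\right) = - 9 \left(45 K p - 2\right) = - 9 \left(-2 + 45 K p\right) = 18 - 405 K p$)
$\left(-208 - 423\right) q{\left(2,2 \right)} O{\left(2 \right)} \left(-3\right) = \left(-208 - 423\right) \left(18 - 810 \cdot 2\right) 3 \left(-3\right) = - 631 \left(18 - 1620\right) 3 \left(-3\right) = - 631 \left(-1602\right) 3 \left(-3\right) = - 631 \left(\left(-4806\right) \left(-3\right)\right) = \left(-631\right) 14418 = -9097758$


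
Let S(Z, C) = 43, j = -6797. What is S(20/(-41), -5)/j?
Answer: -43/6797 ≈ -0.0063263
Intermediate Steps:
S(20/(-41), -5)/j = 43/(-6797) = 43*(-1/6797) = -43/6797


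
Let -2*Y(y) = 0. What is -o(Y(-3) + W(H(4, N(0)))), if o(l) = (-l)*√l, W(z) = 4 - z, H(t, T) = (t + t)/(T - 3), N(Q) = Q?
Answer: 40*√15/9 ≈ 17.213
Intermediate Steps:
Y(y) = 0 (Y(y) = -½*0 = 0)
H(t, T) = 2*t/(-3 + T) (H(t, T) = (2*t)/(-3 + T) = 2*t/(-3 + T))
o(l) = -l^(3/2)
-o(Y(-3) + W(H(4, N(0)))) = -(-1)*(0 + (4 - 2*4/(-3 + 0)))^(3/2) = -(-1)*(0 + (4 - 2*4/(-3)))^(3/2) = -(-1)*(0 + (4 - 2*4*(-1)/3))^(3/2) = -(-1)*(0 + (4 - 1*(-8/3)))^(3/2) = -(-1)*(0 + (4 + 8/3))^(3/2) = -(-1)*(0 + 20/3)^(3/2) = -(-1)*(20/3)^(3/2) = -(-1)*40*√15/9 = -(-40)*√15/9 = 40*√15/9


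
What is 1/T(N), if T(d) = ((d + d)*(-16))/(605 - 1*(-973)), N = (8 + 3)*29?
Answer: -789/5104 ≈ -0.15458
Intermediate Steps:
N = 319 (N = 11*29 = 319)
T(d) = -16*d/789 (T(d) = ((2*d)*(-16))/(605 + 973) = -32*d/1578 = -32*d*(1/1578) = -16*d/789)
1/T(N) = 1/(-16/789*319) = 1/(-5104/789) = -789/5104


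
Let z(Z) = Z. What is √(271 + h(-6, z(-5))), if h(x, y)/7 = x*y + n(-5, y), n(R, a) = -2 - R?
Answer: √502 ≈ 22.405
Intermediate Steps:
h(x, y) = 21 + 7*x*y (h(x, y) = 7*(x*y + (-2 - 1*(-5))) = 7*(x*y + (-2 + 5)) = 7*(x*y + 3) = 7*(3 + x*y) = 21 + 7*x*y)
√(271 + h(-6, z(-5))) = √(271 + (21 + 7*(-6)*(-5))) = √(271 + (21 + 210)) = √(271 + 231) = √502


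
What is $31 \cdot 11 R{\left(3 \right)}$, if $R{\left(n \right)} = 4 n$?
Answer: $4092$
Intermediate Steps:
$31 \cdot 11 R{\left(3 \right)} = 31 \cdot 11 \cdot 4 \cdot 3 = 341 \cdot 12 = 4092$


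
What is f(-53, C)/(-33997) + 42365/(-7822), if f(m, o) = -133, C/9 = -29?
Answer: -1439242579/265924534 ≈ -5.4122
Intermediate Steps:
C = -261 (C = 9*(-29) = -261)
f(-53, C)/(-33997) + 42365/(-7822) = -133/(-33997) + 42365/(-7822) = -133*(-1/33997) + 42365*(-1/7822) = 133/33997 - 42365/7822 = -1439242579/265924534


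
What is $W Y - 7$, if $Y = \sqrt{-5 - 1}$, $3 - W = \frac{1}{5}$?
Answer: $-7 + \frac{14 i \sqrt{6}}{5} \approx -7.0 + 6.8586 i$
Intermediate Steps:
$W = \frac{14}{5}$ ($W = 3 - \frac{1}{5} = \frac{14}{5} \approx 2.8$)
$Y = i \sqrt{6}$ ($Y = \sqrt{-6} = i \sqrt{6} \approx 2.4495 i$)
$W Y - 7 = \frac{14 i \sqrt{6}}{5} - 7 = -7 + \frac{14 i \sqrt{6}}{5}$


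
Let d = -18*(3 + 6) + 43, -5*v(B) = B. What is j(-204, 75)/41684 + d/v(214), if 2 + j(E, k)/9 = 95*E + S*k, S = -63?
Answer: -10814051/4460188 ≈ -2.4246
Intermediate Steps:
j(E, k) = -18 - 567*k + 855*E (j(E, k) = -18 + 9*(95*E - 63*k) = -18 + 9*(-63*k + 95*E) = -18 + (-567*k + 855*E) = -18 - 567*k + 855*E)
v(B) = -B/5
d = -119 (d = -18*9 + 43 = -9*18 + 43 = -162 + 43 = -119)
j(-204, 75)/41684 + d/v(214) = (-18 - 567*75 + 855*(-204))/41684 - 119/((-⅕*214)) = (-18 - 42525 - 174420)*(1/41684) - 119/(-214/5) = -216963*1/41684 - 119*(-5/214) = -216963/41684 + 595/214 = -10814051/4460188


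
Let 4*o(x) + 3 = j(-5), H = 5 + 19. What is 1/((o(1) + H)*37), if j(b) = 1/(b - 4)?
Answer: 9/7733 ≈ 0.0011638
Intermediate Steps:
H = 24
j(b) = 1/(-4 + b)
o(x) = -7/9 (o(x) = -¾ + 1/(4*(-4 - 5)) = -¾ + (¼)/(-9) = -¾ + (¼)*(-⅑) = -¾ - 1/36 = -7/9)
1/((o(1) + H)*37) = 1/((-7/9 + 24)*37) = 1/((209/9)*37) = 1/(7733/9) = 9/7733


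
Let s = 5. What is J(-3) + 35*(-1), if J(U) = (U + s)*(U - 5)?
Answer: -51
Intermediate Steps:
J(U) = (-5 + U)*(5 + U) (J(U) = (U + 5)*(U - 5) = (5 + U)*(-5 + U) = (-5 + U)*(5 + U))
J(-3) + 35*(-1) = (-25 + (-3)²) + 35*(-1) = (-25 + 9) - 35 = -16 - 35 = -51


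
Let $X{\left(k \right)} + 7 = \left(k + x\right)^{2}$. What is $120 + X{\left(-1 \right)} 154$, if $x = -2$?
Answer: $428$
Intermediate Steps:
$X{\left(k \right)} = -7 + \left(-2 + k\right)^{2}$ ($X{\left(k \right)} = -7 + \left(k - 2\right)^{2} = -7 + \left(-2 + k\right)^{2}$)
$120 + X{\left(-1 \right)} 154 = 120 + \left(-7 + \left(-2 - 1\right)^{2}\right) 154 = 120 + \left(-7 + \left(-3\right)^{2}\right) 154 = 120 + \left(-7 + 9\right) 154 = 120 + 2 \cdot 154 = 120 + 308 = 428$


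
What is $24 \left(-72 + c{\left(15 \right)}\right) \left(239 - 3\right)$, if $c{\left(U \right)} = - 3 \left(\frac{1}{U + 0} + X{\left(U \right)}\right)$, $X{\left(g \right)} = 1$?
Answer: $- \frac{2129664}{5} \approx -4.2593 \cdot 10^{5}$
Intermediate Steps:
$c{\left(U \right)} = -3 - \frac{3}{U}$ ($c{\left(U \right)} = - 3 \left(\frac{1}{U + 0} + 1\right) = - 3 \left(\frac{1}{U} + 1\right) = - 3 \left(1 + \frac{1}{U}\right) = -3 - \frac{3}{U}$)
$24 \left(-72 + c{\left(15 \right)}\right) \left(239 - 3\right) = 24 \left(-72 - \left(3 + \frac{3}{15}\right)\right) \left(239 - 3\right) = 24 \left(-72 - \frac{16}{5}\right) 236 = 24 \left(\left(- \frac{376}{5}\right) 236\right) = 24 \left(- \frac{88736}{5}\right) = - \frac{2129664}{5}$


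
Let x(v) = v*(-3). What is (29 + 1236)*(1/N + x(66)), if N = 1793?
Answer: -40826495/163 ≈ -2.5047e+5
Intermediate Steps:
x(v) = -3*v
(29 + 1236)*(1/N + x(66)) = (29 + 1236)*(1/1793 - 3*66) = 1265*(1/1793 - 198) = 1265*(-355013/1793) = -40826495/163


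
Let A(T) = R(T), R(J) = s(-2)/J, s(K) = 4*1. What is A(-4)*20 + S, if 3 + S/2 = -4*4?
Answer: -58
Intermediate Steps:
S = -38 (S = -6 + 2*(-4*4) = -6 + 2*(-16) = -6 - 32 = -38)
s(K) = 4
R(J) = 4/J
A(T) = 4/T
A(-4)*20 + S = (4/(-4))*20 - 38 = (4*(-¼))*20 - 38 = -1*20 - 38 = -20 - 38 = -58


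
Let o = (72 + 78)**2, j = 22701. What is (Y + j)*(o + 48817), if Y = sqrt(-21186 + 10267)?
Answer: 1618967217 + 71317*I*sqrt(10919) ≈ 1.619e+9 + 7.4522e+6*I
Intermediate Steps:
o = 22500 (o = 150**2 = 22500)
Y = I*sqrt(10919) (Y = sqrt(-10919) = I*sqrt(10919) ≈ 104.49*I)
(Y + j)*(o + 48817) = (I*sqrt(10919) + 22701)*(22500 + 48817) = (22701 + I*sqrt(10919))*71317 = 1618967217 + 71317*I*sqrt(10919)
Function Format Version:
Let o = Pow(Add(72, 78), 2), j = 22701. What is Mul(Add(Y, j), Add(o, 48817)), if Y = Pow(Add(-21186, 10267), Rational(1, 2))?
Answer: Add(1618967217, Mul(71317, I, Pow(10919, Rational(1, 2)))) ≈ Add(1.6190e+9, Mul(7.4522e+6, I))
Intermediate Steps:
o = 22500 (o = Pow(150, 2) = 22500)
Y = Mul(I, Pow(10919, Rational(1, 2))) (Y = Pow(-10919, Rational(1, 2)) = Mul(I, Pow(10919, Rational(1, 2))) ≈ Mul(104.49, I))
Mul(Add(Y, j), Add(o, 48817)) = Mul(Add(Mul(I, Pow(10919, Rational(1, 2))), 22701), Add(22500, 48817)) = Mul(Add(22701, Mul(I, Pow(10919, Rational(1, 2)))), 71317) = Add(1618967217, Mul(71317, I, Pow(10919, Rational(1, 2))))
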